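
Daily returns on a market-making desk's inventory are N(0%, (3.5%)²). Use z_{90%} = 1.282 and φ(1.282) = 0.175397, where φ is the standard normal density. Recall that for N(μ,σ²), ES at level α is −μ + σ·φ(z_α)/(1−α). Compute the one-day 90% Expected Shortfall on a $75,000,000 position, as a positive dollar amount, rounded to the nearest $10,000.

Tail multiplier: φ(z)/(1−α) = 0.175397 / 0.1 = 1.754.
ES = 3.5% × 1.754 = 6.139%.
On $75,000,000: 0.06139 × $75,000,000 = $4,604,250.

$4,600,000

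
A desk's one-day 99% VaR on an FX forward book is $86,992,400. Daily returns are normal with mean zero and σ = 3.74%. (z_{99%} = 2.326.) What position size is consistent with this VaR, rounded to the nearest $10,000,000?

VaR as a fraction of value: z·σ = 2.326 × 3.74% = 8.69924%.
Position = $86,992,400 / 0.0869924 = $1,000,000,000.

$1,000,000,000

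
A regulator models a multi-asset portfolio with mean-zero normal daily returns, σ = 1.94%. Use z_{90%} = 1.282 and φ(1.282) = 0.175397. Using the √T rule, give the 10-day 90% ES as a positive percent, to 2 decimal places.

σ_{10d} = 1.94% × √10 = 6.135%.
ES multiplier = φ(z)/(1−α) = 0.175397/0.1 = 1.754.
ES = 6.135% × 1.754 = 10.761%.

10.76%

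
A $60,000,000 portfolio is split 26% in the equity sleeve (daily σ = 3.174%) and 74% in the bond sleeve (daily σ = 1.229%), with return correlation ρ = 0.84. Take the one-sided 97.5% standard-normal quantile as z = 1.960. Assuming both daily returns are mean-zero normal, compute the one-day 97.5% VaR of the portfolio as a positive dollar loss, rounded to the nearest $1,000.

$1,957,000

σ_p² = 0.26²·3.174² + 0.74²·1.229² + 2·0.84·0.26·0.74·3.174·1.229 = 2.7690 (%²).
σ_p = √2.7690 = 1.664%.
VaR = 1.960 × 1.664% = 3.261%; on $60,000,000 that is $1,956,600.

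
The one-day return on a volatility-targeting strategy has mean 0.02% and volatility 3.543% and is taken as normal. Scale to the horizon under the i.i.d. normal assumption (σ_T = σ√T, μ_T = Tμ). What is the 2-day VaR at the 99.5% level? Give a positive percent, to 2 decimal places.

At 99.5%, z = 2.576.
σ_{2d} = 3.543% × √2 = 5.011%; μ_{2d} = 2 × 0.02% = 0.040%.
VaR = −(0.040%) + 2.576 × 5.011% = 12.868%.

12.87%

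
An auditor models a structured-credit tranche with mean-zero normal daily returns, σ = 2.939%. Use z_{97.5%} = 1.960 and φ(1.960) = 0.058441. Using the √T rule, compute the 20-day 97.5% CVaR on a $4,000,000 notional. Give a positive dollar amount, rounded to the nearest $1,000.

σ_{20d} = 2.939% × √20 = 13.144%.
ES multiplier = φ(z)/(1−α) = 0.058441/0.025 = 2.338.
ES = 13.144% × 2.338 = 30.731%; on $4,000,000: $1,229,240.

$1,229,000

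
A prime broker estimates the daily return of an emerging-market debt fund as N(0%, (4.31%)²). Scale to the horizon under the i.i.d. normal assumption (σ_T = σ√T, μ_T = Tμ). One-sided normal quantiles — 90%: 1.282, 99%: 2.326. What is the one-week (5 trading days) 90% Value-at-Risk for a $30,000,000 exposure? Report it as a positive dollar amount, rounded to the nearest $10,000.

σ_{5d} = 4.31% × √5 = 9.637%.
VaR = 1.282 × 9.637% = 12.355%.
On $30,000,000: 0.12355 × $30,000,000 = $3,706,500.

$3,710,000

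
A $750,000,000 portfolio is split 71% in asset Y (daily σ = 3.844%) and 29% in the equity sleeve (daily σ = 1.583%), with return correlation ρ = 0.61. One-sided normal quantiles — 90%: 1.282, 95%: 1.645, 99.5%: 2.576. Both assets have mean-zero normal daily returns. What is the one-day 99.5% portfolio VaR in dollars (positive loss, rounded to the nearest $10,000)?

$58,560,000

σ_p² = 0.71²·3.844² + 0.29²·1.583² + 2·0.61·0.71·0.29·3.844·1.583 = 9.1880 (%²).
σ_p = √9.1880 = 3.031%.
VaR = 2.576 × 3.031% = 7.808%; on $750,000,000 that is $58,560,000.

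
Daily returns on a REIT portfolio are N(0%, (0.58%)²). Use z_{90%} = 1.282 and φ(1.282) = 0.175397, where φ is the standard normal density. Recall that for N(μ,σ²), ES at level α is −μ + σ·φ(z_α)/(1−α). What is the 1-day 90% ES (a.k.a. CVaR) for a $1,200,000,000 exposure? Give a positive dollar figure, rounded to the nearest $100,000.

Tail multiplier: φ(z)/(1−α) = 0.175397 / 0.1 = 1.754.
ES = 0.58% × 1.754 = 1.017%.
On $1,200,000,000: 0.01017 × $1,200,000,000 = $12,204,000.

$12,200,000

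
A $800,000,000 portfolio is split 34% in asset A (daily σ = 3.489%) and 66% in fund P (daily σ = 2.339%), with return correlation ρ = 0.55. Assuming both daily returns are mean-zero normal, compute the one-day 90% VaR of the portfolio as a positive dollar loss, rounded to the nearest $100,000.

σ_p² = 0.34²·3.489² + 0.66²·2.339² + 2·0.55·0.34·0.66·3.489·2.339 = 5.8048 (%²).
σ_p = √5.8048 = 2.409%.
At 90%, z = 1.282.
VaR = 1.282 × 2.409% = 3.088%; on $800,000,000 that is $24,704,000.

$24,700,000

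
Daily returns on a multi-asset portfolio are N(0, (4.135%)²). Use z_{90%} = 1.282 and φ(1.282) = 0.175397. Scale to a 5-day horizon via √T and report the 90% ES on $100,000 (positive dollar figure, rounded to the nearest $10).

σ_{5d} = 4.135% × √5 = 9.246%.
ES multiplier = φ(z)/(1−α) = 0.175397/0.1 = 1.754.
ES = 9.246% × 1.754 = 16.217%; on $100,000: $16,217.

$16,220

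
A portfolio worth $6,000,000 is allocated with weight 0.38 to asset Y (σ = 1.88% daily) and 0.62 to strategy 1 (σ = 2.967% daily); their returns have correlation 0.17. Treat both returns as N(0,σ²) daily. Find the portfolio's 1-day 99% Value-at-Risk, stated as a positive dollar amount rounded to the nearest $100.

$290,800

σ_p² = 0.38²·1.88² + 0.62²·2.967² + 2·0.17·0.38·0.62·1.88·2.967 = 4.3411 (%²).
σ_p = √4.3411 = 2.084%.
At 99%, z = 2.326.
VaR = 2.326 × 2.084% = 4.847%; on $6,000,000 that is $290,820.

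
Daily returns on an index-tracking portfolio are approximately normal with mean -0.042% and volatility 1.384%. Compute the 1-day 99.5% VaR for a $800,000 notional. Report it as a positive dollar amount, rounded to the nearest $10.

$28,860

At 99.5% one-sided, z = 2.576.
VaR = −μ + z·σ = −(-0.042%) + 2.576 × 1.384% = 3.607%.
On $800,000: 0.03607 × $800,000 = $28,856.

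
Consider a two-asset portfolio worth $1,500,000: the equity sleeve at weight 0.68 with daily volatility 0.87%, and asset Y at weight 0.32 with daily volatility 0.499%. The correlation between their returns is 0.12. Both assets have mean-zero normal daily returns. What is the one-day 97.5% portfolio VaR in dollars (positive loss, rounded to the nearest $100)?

σ_p² = 0.68²·0.87² + 0.32²·0.499² + 2·0.12·0.68·0.32·0.87·0.499 = 0.3982 (%²).
σ_p = √0.3982 = 0.631%.
At 97.5%, z = 1.960.
VaR = 1.960 × 0.631% = 1.237%; on $1,500,000 that is $18,555.

$18,600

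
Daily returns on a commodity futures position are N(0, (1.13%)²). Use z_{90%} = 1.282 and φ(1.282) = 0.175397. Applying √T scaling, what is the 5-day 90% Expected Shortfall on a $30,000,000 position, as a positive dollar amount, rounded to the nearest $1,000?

σ_{5d} = 1.13% × √5 = 2.527%.
ES multiplier = φ(z)/(1−α) = 0.175397/0.1 = 1.754.
ES = 2.527% × 1.754 = 4.432%; on $30,000,000: $1,329,600.

$1,330,000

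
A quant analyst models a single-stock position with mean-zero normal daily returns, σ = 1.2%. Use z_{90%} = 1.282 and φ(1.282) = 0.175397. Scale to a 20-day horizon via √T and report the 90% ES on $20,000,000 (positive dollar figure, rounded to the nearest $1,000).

$1,883,000

σ_{20d} = 1.2% × √20 = 5.367%.
ES multiplier = φ(z)/(1−α) = 0.175397/0.1 = 1.754.
ES = 5.367% × 1.754 = 9.414%; on $20,000,000: $1,882,800.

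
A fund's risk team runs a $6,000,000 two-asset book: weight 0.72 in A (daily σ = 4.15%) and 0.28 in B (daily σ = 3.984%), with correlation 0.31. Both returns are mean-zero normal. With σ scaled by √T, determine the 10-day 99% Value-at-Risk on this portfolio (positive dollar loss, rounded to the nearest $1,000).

σ_p = √(0.72²·4.15² + 0.28²·3.984² + 2·0.31·0.72·0.28·4.15·3.984) = 3.498%.
σ_{10d} = 3.498% × √10 = 11.062%.
z(99%) = 2.326.
VaR = 2.326 × 11.062% = 25.730%; on $6,000,000 that is $1,543,800.

$1,544,000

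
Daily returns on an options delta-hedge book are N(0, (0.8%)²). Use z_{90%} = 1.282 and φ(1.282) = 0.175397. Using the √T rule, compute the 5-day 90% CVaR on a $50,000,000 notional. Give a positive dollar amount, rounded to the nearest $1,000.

σ_{5d} = 0.8% × √5 = 1.789%.
ES multiplier = φ(z)/(1−α) = 0.175397/0.1 = 1.754.
ES = 1.789% × 1.754 = 3.138%; on $50,000,000: $1,569,000.

$1,569,000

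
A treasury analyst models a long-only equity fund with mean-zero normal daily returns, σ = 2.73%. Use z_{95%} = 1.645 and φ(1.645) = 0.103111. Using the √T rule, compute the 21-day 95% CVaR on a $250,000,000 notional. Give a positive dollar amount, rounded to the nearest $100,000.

$64,500,000

σ_{21d} = 2.73% × √21 = 12.510%.
ES multiplier = φ(z)/(1−α) = 0.103111/0.05 = 2.062.
ES = 12.510% × 2.062 = 25.796%; on $250,000,000: $64,490,000.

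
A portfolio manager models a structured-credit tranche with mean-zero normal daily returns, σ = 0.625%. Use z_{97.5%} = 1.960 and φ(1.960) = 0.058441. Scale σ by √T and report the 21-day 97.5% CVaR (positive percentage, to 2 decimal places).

6.70%

σ_{21d} = 0.625% × √21 = 2.864%.
ES multiplier = φ(z)/(1−α) = 0.058441/0.025 = 2.338.
ES = 2.864% × 2.338 = 6.696%.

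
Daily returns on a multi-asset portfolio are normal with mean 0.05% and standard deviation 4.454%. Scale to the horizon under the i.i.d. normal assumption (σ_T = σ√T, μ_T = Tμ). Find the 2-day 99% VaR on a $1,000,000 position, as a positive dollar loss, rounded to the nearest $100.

$145,500

At 99%, z = 2.326.
σ_{2d} = 4.454% × √2 = 6.299%; μ_{2d} = 2 × 0.05% = 0.100%.
VaR = −(0.100%) + 2.326 × 6.299% = 14.551%.
On $1,000,000: 0.14551 × $1,000,000 = $145,510.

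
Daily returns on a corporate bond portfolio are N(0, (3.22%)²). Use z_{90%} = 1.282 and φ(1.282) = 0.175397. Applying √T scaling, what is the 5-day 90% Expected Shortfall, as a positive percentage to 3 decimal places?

σ_{5d} = 3.22% × √5 = 7.200%.
ES multiplier = φ(z)/(1−α) = 0.175397/0.1 = 1.754.
ES = 7.200% × 1.754 = 12.629%.

12.629%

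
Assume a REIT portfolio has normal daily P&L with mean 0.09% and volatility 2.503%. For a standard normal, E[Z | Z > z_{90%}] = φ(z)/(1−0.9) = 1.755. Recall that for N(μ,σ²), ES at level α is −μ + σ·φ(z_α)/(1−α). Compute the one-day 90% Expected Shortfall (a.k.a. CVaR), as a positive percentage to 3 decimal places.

ES = −(0.09%) + 2.503% × 1.755 = 4.303%.

4.303%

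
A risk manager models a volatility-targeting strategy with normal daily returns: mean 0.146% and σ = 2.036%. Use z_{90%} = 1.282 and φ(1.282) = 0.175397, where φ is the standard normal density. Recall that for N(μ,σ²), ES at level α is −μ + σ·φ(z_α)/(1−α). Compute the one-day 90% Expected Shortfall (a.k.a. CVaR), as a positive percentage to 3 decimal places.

Tail multiplier: φ(z)/(1−α) = 0.175397 / 0.1 = 1.754.
ES = −(0.146%) + 2.036% × 1.754 = 3.425%.

3.425%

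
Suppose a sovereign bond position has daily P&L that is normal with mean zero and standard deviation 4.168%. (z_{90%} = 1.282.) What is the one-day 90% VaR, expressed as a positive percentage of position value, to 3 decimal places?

5.343%

VaR = z·σ = 1.282 × 4.168% = 5.343%.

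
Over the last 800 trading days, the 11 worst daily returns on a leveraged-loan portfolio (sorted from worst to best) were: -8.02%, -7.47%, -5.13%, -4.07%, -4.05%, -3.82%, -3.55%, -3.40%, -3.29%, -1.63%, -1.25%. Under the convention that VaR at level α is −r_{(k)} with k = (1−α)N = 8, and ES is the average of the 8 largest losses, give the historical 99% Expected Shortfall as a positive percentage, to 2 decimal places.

The 8 worst returns sum to -39.51%.
ES = −(-39.51%) / 8 = 4.93875% ≈ 4.94%.

4.94%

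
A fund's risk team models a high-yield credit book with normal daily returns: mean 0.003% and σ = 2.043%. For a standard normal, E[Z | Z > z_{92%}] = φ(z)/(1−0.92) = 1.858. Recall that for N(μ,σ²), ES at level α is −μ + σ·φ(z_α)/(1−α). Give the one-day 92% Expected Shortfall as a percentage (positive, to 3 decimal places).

ES = −(0.003%) + 2.043% × 1.858 = 3.793%.

3.793%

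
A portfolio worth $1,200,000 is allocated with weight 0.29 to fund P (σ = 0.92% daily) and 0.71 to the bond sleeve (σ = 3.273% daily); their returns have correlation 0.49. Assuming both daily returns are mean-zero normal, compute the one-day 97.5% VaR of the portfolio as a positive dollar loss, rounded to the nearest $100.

σ_p² = 0.29²·0.92² + 0.71²·3.273² + 2·0.49·0.29·0.71·0.92·3.273 = 6.0790 (%²).
σ_p = √6.0790 = 2.466%.
At 97.5%, z = 1.960.
VaR = 1.960 × 2.466% = 4.833%; on $1,200,000 that is $57,996.

$58,000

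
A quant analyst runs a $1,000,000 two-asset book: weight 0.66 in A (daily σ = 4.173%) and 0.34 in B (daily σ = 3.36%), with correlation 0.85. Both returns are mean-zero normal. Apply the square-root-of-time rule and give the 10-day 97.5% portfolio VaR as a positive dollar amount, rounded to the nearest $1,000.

σ_p = √(0.66²·4.173² + 0.34²·3.36² + 2·0.85·0.66·0.34·4.173·3.36) = 3.774%.
σ_{10d} = 3.774% × √10 = 11.934%.
z(97.5%) = 1.960.
VaR = 1.960 × 11.934% = 23.391%; on $1,000,000 that is $233,910.

$234,000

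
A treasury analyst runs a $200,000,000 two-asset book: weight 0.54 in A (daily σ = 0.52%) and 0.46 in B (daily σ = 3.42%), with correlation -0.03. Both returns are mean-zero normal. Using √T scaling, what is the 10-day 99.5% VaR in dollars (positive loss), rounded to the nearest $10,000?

σ_p = √(0.54²·0.52² + 0.46²·3.42² + 2·-0.03·0.54·0.46·0.52·3.42) = 1.590%.
σ_{10d} = 1.590% × √10 = 5.028%.
z(99.5%) = 2.576.
VaR = 2.576 × 5.028% = 12.952%; on $200,000,000 that is $25,904,000.

$25,900,000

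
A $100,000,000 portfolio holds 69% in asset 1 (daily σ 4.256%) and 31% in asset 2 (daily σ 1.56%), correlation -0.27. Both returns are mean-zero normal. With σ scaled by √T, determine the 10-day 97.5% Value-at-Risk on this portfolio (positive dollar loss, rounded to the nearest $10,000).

$17,630,000

σ_p = √(0.69²·4.256² + 0.31²·1.56² + 2·-0.27·0.69·0.31·4.256·1.56) = 2.844%.
σ_{10d} = 2.844% × √10 = 8.994%.
z(97.5%) = 1.960.
VaR = 1.960 × 8.994% = 17.628%; on $100,000,000 that is $17,628,000.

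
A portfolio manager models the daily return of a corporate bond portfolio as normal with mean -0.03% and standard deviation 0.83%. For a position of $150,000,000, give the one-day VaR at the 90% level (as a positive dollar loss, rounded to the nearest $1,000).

At 90% one-sided, z = 1.282.
VaR = −μ + z·σ = −(-0.03%) + 1.282 × 0.83% = 1.094%.
On $150,000,000: 0.01094 × $150,000,000 = $1,641,000.

$1,641,000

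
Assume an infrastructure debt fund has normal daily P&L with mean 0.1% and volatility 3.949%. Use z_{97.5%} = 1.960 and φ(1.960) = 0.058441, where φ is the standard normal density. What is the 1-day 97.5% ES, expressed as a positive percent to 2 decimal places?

9.13%

Tail multiplier: φ(z)/(1−α) = 0.058441 / 0.025 = 2.338.
ES = −(0.1%) + 3.949% × 2.338 = 9.133%.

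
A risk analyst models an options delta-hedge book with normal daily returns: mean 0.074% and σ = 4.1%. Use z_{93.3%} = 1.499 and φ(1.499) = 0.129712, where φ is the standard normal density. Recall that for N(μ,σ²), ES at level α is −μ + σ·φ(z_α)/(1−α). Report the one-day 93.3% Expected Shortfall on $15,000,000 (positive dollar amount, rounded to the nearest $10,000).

$1,180,000

Tail multiplier: φ(z)/(1−α) = 0.129712 / 0.067 = 1.936.
ES = −(0.074%) + 4.1% × 1.936 = 7.864%.
On $15,000,000: 0.07864 × $15,000,000 = $1,179,600.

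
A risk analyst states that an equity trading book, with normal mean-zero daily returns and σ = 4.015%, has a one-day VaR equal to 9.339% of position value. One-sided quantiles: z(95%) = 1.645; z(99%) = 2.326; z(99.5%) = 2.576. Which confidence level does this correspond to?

99%

Implied z = VaR/σ = 9.339 / 4.015 = 2.326.
This matches z(99%) = 2.326.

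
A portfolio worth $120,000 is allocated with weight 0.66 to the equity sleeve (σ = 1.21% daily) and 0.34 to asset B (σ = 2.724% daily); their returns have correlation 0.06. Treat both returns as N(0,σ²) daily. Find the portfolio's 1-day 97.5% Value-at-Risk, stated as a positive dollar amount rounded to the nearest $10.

$2,960

σ_p² = 0.66²·1.21² + 0.34²·2.724² + 2·0.06·0.66·0.34·1.21·2.724 = 1.5843 (%²).
σ_p = √1.5843 = 1.259%.
At 97.5%, z = 1.960.
VaR = 1.960 × 1.259% = 2.468%; on $120,000 that is $2,962.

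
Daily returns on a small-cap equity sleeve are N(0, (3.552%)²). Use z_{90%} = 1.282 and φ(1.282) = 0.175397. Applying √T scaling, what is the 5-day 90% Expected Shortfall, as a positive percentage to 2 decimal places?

σ_{5d} = 3.552% × √5 = 7.943%.
ES multiplier = φ(z)/(1−α) = 0.175397/0.1 = 1.754.
ES = 7.943% × 1.754 = 13.932%.

13.93%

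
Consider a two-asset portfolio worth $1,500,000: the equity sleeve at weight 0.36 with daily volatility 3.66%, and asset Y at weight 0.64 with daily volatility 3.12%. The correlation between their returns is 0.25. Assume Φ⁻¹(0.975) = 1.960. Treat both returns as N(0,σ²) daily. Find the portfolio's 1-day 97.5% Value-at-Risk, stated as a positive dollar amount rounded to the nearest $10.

σ_p² = 0.36²·3.66² + 0.64²·3.12² + 2·0.25·0.36·0.64·3.66·3.12 = 7.0388 (%²).
σ_p = √7.0388 = 2.653%.
VaR = 1.960 × 2.653% = 5.200%; on $1,500,000 that is $78,000.

$78,000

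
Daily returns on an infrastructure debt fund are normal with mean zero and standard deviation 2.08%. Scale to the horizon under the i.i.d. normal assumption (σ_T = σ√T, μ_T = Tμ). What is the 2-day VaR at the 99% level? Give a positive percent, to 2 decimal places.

At 99%, z = 2.326.
σ_{2d} = 2.08% × √2 = 2.942%.
VaR = 2.326 × 2.942% = 6.843%.

6.84%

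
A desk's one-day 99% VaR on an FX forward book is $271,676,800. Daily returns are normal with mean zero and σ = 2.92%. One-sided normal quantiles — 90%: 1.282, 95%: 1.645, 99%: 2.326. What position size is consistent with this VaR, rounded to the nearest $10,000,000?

VaR as a fraction of value: z·σ = 2.326 × 2.92% = 6.79192%.
Position = $271,676,800 / 0.0679192 = $4,000,000,000.

$4,000,000,000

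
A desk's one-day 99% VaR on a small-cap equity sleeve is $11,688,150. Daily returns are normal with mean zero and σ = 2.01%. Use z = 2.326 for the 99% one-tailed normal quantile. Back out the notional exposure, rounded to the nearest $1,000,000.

$250,000,000

VaR as a fraction of value: z·σ = 2.326 × 2.01% = 4.67526%.
Position = $11,688,150 / 0.0467526 = $250,000,000.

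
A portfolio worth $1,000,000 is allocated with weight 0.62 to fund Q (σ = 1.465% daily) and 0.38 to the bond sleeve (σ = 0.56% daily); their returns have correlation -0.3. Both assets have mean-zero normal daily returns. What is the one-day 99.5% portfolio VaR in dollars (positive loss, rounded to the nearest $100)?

$22,400

σ_p² = 0.62²·1.465² + 0.38²·0.56² + 2·-0.3·0.62·0.38·1.465·0.56 = 0.7543 (%²).
σ_p = √0.7543 = 0.869%.
At 99.5%, z = 2.576.
VaR = 2.576 × 0.869% = 2.239%; on $1,000,000 that is $22,390.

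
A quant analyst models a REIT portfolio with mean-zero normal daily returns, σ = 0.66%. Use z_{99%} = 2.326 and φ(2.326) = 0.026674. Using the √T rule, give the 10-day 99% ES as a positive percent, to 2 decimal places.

5.57%

σ_{10d} = 0.66% × √10 = 2.087%.
ES multiplier = φ(z)/(1−α) = 0.026674/0.01 = 2.667.
ES = 2.087% × 2.667 = 5.566%.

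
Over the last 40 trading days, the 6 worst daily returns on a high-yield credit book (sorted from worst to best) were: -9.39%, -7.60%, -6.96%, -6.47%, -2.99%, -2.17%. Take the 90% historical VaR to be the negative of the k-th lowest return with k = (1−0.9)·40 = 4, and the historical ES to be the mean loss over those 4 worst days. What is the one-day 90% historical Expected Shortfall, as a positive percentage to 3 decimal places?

The 4 worst returns sum to -30.42%.
ES = −(-30.42%) / 4 = 7.605%.

7.605%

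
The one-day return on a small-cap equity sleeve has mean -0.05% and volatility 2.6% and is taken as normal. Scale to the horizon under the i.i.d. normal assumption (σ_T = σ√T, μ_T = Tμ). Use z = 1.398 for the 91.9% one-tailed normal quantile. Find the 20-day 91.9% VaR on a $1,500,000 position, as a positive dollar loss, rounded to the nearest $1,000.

$259,000

σ_{20d} = 2.6% × √20 = 11.628%; μ_{20d} = 20 × -0.05% = -1.000%.
VaR = −(-1.000%) + 1.398 × 11.628% = 17.256%.
On $1,500,000: 0.17256 × $1,500,000 = $258,840.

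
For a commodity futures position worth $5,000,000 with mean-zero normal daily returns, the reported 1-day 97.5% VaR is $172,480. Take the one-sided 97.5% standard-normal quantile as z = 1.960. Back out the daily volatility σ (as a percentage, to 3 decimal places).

VaR as a fraction: $172,480 / $5,000,000 = 3.450%.
σ = VaR / z = 3.450% / 1.960 = 1.760%.

1.760%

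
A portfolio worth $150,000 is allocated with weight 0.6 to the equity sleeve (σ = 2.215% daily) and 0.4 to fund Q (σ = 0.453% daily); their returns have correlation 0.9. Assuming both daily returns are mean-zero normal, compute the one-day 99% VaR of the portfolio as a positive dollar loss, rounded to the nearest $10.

σ_p² = 0.6²·2.215² + 0.4²·0.453² + 2·0.9·0.6·0.4·2.215·0.453 = 2.2325 (%²).
σ_p = √2.2325 = 1.494%.
At 99%, z = 2.326.
VaR = 2.326 × 1.494% = 3.475%; on $150,000 that is $5,213.

$5,210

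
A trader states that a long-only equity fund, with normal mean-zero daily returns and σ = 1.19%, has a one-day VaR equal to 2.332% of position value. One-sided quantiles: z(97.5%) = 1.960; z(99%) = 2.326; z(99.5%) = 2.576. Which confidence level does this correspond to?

Implied z = VaR/σ = 2.332 / 1.19 = 1.960.
This matches z(97.5%) = 1.960.

97.5%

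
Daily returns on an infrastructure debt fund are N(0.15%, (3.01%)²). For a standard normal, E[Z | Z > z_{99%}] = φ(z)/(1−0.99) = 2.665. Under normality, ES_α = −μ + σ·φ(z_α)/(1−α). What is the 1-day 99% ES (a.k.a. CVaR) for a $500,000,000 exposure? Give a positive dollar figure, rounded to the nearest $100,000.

$39,400,000

ES = −(0.15%) + 3.01% × 2.665 = 7.872%.
On $500,000,000: 0.07872 × $500,000,000 = $39,360,000.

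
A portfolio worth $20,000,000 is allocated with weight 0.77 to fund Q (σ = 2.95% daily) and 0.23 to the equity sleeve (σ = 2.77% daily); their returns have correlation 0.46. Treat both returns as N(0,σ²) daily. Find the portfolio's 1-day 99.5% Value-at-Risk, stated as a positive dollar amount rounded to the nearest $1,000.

$1,353,000

σ_p² = 0.77²·2.95² + 0.23²·2.77² + 2·0.46·0.77·0.23·2.95·2.77 = 6.8970 (%²).
σ_p = √6.8970 = 2.626%.
At 99.5%, z = 2.576.
VaR = 2.576 × 2.626% = 6.765%; on $20,000,000 that is $1,353,000.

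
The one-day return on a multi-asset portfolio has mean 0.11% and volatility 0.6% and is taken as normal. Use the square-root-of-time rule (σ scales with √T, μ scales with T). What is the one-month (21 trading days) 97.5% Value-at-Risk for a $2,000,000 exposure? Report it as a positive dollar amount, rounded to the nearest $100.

At 97.5%, z = 1.960.
σ_{21d} = 0.6% × √21 = 2.750%; μ_{21d} = 21 × 0.11% = 2.310%.
VaR = −(2.310%) + 1.960 × 2.750% = 3.080%.
On $2,000,000: 0.03080 × $2,000,000 = $61,600.

$61,600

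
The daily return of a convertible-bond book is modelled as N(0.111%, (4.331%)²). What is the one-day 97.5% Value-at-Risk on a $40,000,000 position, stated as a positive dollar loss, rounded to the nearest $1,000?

$3,351,000

At 97.5% one-sided, z = 1.960.
VaR = −μ + z·σ = −(0.111%) + 1.960 × 4.331% = 8.378%.
On $40,000,000: 0.08378 × $40,000,000 = $3,351,200.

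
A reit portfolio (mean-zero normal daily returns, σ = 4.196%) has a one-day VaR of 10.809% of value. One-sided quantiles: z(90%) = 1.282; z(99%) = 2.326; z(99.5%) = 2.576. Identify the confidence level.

Implied z = VaR/σ = 10.809 / 4.196 = 2.576.
This matches z(99.5%) = 2.576.

99.5%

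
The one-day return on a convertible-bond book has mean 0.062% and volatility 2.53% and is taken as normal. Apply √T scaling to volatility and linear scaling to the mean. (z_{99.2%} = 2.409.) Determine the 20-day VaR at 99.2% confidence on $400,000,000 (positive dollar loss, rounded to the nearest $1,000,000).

σ_{20d} = 2.53% × √20 = 11.315%; μ_{20d} = 20 × 0.062% = 1.240%.
VaR = −(1.240%) + 2.409 × 11.315% = 26.018%.
On $400,000,000: 0.26018 × $400,000,000 = $104,072,000.

$104,000,000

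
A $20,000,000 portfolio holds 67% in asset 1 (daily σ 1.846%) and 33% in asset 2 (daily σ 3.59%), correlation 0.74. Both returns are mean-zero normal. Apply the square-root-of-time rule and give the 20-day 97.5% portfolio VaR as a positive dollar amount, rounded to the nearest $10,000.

σ_p = √(0.67²·1.846² + 0.33²·3.59² + 2·0.74·0.67·0.33·1.846·3.59) = 2.259%.
σ_{20d} = 2.259% × √20 = 10.103%.
z(97.5%) = 1.960.
VaR = 1.960 × 10.103% = 19.802%; on $20,000,000 that is $3,960,400.

$3,960,000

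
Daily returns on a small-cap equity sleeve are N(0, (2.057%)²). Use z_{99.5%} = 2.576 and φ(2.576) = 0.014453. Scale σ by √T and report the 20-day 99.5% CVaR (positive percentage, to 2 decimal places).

σ_{20d} = 2.057% × √20 = 9.199%.
ES multiplier = φ(z)/(1−α) = 0.014453/0.005 = 2.891.
ES = 9.199% × 2.891 = 26.594%.

26.59%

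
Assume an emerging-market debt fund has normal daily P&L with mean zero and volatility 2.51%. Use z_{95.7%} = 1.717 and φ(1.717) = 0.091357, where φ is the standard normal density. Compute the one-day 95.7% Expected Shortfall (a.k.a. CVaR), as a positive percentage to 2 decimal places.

Tail multiplier: φ(z)/(1−α) = 0.091357 / 0.043 = 2.125.
ES = 2.51% × 2.125 = 5.334%.

5.33%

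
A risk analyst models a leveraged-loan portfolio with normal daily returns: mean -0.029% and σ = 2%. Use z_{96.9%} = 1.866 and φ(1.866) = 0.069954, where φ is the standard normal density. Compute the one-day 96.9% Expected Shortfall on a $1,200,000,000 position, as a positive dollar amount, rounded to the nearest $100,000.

$54,500,000

Tail multiplier: φ(z)/(1−α) = 0.069954 / 0.031 = 2.257.
ES = −(-0.029%) + 2% × 2.257 = 4.543%.
On $1,200,000,000: 0.04543 × $1,200,000,000 = $54,516,000.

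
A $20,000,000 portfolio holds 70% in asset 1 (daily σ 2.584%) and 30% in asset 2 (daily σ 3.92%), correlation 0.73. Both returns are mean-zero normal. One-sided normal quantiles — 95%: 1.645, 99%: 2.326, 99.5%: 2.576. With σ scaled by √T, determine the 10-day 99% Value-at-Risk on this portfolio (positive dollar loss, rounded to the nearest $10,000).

$4,100,000

σ_p = √(0.7²·2.584² + 0.3²·3.92² + 2·0.73·0.7·0.3·2.584·3.92) = 2.786%.
σ_{10d} = 2.786% × √10 = 8.810%.
VaR = 2.326 × 8.810% = 20.492%; on $20,000,000 that is $4,098,400.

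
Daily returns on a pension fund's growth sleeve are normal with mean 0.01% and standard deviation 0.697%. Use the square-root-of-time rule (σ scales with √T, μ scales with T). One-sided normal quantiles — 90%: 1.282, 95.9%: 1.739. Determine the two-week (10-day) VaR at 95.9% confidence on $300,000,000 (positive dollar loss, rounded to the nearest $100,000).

$11,200,000

σ_{10d} = 0.697% × √10 = 2.204%; μ_{10d} = 10 × 0.01% = 0.100%.
VaR = −(0.100%) + 1.739 × 2.204% = 3.733%.
On $300,000,000: 0.03733 × $300,000,000 = $11,199,000.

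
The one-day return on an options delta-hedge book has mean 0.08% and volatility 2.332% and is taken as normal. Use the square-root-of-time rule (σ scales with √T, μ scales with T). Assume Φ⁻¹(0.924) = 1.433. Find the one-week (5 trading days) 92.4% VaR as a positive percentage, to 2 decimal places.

7.07%

σ_{5d} = 2.332% × √5 = 5.215%; μ_{5d} = 5 × 0.08% = 0.400%.
VaR = −(0.400%) + 1.433 × 5.215% = 7.073%.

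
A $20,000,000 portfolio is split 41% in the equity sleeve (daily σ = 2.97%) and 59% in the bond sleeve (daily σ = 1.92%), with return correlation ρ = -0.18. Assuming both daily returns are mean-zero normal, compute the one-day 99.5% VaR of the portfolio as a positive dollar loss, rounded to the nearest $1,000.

σ_p² = 0.41²·2.97² + 0.59²·1.92² + 2·-0.18·0.41·0.59·2.97·1.92 = 2.2694 (%²).
σ_p = √2.2694 = 1.506%.
At 99.5%, z = 2.576.
VaR = 2.576 × 1.506% = 3.879%; on $20,000,000 that is $775,800.

$776,000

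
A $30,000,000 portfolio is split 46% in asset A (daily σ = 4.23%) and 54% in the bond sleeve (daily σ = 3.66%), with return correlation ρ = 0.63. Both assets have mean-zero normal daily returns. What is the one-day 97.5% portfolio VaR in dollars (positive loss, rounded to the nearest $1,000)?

σ_p² = 0.46²·4.23² + 0.54²·3.66² + 2·0.63·0.46·0.54·4.23·3.66 = 12.5379 (%²).
σ_p = √12.5379 = 3.541%.
At 97.5%, z = 1.960.
VaR = 1.960 × 3.541% = 6.940%; on $30,000,000 that is $2,082,000.

$2,082,000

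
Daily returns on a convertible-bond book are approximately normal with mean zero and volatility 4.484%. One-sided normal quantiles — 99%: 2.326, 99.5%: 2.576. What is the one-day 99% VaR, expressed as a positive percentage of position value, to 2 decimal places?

VaR = z·σ = 2.326 × 4.484% = 10.430%.

10.43%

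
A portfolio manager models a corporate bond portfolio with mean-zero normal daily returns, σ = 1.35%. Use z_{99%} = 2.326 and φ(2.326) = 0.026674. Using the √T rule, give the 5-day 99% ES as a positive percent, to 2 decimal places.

8.05%

σ_{5d} = 1.35% × √5 = 3.019%.
ES multiplier = φ(z)/(1−α) = 0.026674/0.01 = 2.667.
ES = 3.019% × 2.667 = 8.052%.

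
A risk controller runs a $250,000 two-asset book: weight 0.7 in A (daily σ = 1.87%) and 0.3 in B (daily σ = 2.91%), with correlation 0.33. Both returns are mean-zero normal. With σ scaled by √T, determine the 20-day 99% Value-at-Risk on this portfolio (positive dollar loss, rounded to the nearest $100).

$46,700

σ_p = √(0.7²·1.87² + 0.3²·2.91² + 2·0.33·0.7·0.3·1.87·2.91) = 1.797%.
σ_{20d} = 1.797% × √20 = 8.036%.
z(99%) = 2.326.
VaR = 2.326 × 8.036% = 18.692%; on $250,000 that is $46,730.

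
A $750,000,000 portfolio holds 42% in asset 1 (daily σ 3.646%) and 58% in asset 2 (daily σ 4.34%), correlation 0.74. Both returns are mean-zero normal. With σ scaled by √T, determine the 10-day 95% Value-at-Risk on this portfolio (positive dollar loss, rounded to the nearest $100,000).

σ_p = √(0.42²·3.646² + 0.58²·4.34² + 2·0.74·0.42·0.58·3.646·4.34) = 3.793%.
σ_{10d} = 3.793% × √10 = 11.995%.
z(95%) = 1.645.
VaR = 1.645 × 11.995% = 19.732%; on $750,000,000 that is $147,990,000.

$148,000,000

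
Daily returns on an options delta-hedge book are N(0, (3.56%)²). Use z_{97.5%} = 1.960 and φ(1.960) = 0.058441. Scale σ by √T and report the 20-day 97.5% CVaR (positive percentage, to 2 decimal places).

37.22%

σ_{20d} = 3.56% × √20 = 15.921%.
ES multiplier = φ(z)/(1−α) = 0.058441/0.025 = 2.338.
ES = 15.921% × 2.338 = 37.223%.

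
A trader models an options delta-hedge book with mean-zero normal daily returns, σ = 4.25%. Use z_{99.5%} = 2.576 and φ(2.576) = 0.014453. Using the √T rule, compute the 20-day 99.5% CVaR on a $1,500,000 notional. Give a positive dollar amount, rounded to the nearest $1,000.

$824,000

σ_{20d} = 4.25% × √20 = 19.007%.
ES multiplier = φ(z)/(1−α) = 0.014453/0.005 = 2.891.
ES = 19.007% × 2.891 = 54.949%; on $1,500,000: $824,235.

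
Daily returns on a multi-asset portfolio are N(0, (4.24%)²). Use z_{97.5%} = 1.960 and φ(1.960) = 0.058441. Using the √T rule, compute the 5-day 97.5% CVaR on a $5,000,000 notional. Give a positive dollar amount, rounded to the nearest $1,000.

σ_{5d} = 4.24% × √5 = 9.481%.
ES multiplier = φ(z)/(1−α) = 0.058441/0.025 = 2.338.
ES = 9.481% × 2.338 = 22.167%; on $5,000,000: $1,108,350.

$1,108,000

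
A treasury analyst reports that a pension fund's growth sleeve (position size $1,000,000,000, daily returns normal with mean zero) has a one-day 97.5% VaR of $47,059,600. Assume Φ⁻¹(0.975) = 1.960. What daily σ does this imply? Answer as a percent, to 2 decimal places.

VaR as a fraction: $47,059,600 / $1,000,000,000 = 4.706%.
σ = VaR / z = 4.706% / 1.960 = 2.401%.

2.40%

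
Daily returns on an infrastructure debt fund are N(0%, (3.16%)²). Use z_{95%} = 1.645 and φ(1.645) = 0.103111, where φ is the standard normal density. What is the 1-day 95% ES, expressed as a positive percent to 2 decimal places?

6.52%

Tail multiplier: φ(z)/(1−α) = 0.103111 / 0.05 = 2.062.
ES = 3.16% × 2.062 = 6.516%.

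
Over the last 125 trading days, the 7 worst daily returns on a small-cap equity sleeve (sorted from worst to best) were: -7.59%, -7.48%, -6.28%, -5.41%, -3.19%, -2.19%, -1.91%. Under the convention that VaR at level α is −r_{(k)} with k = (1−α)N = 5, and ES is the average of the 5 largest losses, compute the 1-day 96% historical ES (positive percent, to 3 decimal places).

The 5 worst returns sum to -29.95%.
ES = −(-29.95%) / 5 = 5.99% ≈ 5.990%.

5.990%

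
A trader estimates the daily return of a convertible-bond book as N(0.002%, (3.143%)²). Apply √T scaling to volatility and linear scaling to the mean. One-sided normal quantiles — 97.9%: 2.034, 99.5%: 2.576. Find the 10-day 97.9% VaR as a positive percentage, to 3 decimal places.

σ_{10d} = 3.143% × √10 = 9.939%; μ_{10d} = 10 × 0.002% = 0.020%.
VaR = −(0.020%) + 2.034 × 9.939% = 20.196%.

20.196%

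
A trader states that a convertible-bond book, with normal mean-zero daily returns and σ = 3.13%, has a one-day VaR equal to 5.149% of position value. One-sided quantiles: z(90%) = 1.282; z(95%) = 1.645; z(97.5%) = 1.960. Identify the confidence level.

95%

Implied z = VaR/σ = 5.149 / 3.13 = 1.645.
This matches z(95%) = 1.645.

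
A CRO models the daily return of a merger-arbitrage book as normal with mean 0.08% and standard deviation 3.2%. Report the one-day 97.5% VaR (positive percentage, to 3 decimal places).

At 97.5% one-sided, z = 1.960.
VaR = −μ + z·σ = −(0.08%) + 1.960 × 3.2% = 6.192%.

6.192%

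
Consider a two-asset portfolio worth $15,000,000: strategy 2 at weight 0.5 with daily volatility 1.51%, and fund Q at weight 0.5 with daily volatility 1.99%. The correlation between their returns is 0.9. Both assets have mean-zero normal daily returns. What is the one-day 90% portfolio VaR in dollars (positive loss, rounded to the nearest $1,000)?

$328,000

σ_p² = 0.5²·1.51² + 0.5²·1.99² + 2·0.9·0.5·0.5·1.51·1.99 = 2.9123 (%²).
σ_p = √2.9123 = 1.707%.
At 90%, z = 1.282.
VaR = 1.282 × 1.707% = 2.188%; on $15,000,000 that is $328,200.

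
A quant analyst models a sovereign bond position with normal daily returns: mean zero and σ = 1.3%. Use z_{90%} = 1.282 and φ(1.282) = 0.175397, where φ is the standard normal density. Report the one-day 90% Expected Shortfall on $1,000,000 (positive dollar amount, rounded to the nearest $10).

Tail multiplier: φ(z)/(1−α) = 0.175397 / 0.1 = 1.754.
ES = 1.3% × 1.754 = 2.280%.
On $1,000,000: 0.02280 × $1,000,000 = $22,800.

$22,800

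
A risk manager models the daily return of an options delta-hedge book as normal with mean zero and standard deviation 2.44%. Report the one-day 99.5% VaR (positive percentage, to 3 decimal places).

6.285%

At 99.5% one-sided, z = 2.576.
VaR = z·σ = 2.576 × 2.44% = 6.285%.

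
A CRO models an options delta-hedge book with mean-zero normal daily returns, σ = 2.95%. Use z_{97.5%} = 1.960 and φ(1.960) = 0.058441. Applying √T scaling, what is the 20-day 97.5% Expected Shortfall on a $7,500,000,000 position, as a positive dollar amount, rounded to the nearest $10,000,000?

σ_{20d} = 2.95% × √20 = 13.193%.
ES multiplier = φ(z)/(1−α) = 0.058441/0.025 = 2.338.
ES = 13.193% × 2.338 = 30.845%; on $7,500,000,000: $2,313,375,000.

$2,310,000,000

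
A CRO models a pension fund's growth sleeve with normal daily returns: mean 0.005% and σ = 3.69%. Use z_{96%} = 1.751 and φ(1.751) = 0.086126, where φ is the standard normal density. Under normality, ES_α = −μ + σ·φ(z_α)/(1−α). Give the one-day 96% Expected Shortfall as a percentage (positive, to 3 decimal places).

7.940%

Tail multiplier: φ(z)/(1−α) = 0.086126 / 0.04 = 2.153.
ES = −(0.005%) + 3.69% × 2.153 = 7.940%.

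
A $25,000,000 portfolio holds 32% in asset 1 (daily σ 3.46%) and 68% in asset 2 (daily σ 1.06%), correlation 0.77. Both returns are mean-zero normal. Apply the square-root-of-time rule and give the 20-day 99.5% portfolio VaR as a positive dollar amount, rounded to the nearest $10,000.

σ_p = √(0.32²·3.46² + 0.68²·1.06² + 2·0.77·0.32·0.68·3.46·1.06) = 1.725%.
σ_{20d} = 1.725% × √20 = 7.714%.
z(99.5%) = 2.576.
VaR = 2.576 × 7.714% = 19.871%; on $25,000,000 that is $4,967,750.

$4,970,000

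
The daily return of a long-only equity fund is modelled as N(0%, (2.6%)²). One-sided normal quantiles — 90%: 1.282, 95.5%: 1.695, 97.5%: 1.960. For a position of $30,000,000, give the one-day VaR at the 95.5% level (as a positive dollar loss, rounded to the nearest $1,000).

$1,322,000

VaR = z·σ = 1.695 × 2.6% = 4.407%.
On $30,000,000: 0.04407 × $30,000,000 = $1,322,100.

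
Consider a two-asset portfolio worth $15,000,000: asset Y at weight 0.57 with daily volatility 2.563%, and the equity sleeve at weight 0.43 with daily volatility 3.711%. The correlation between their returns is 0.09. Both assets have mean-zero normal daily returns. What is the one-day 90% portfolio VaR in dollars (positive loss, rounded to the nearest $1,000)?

$434,000

σ_p² = 0.57²·2.563² + 0.43²·3.711² + 2·0.09·0.57·0.43·2.563·3.711 = 5.1002 (%²).
σ_p = √5.1002 = 2.258%.
At 90%, z = 1.282.
VaR = 1.282 × 2.258% = 2.895%; on $15,000,000 that is $434,250.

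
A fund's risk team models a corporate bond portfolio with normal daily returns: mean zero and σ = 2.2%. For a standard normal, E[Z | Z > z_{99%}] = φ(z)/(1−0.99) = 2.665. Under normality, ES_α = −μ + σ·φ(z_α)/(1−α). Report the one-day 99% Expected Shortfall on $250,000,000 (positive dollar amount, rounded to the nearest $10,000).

$14,660,000

ES = 2.2% × 2.665 = 5.863%.
On $250,000,000: 0.05863 × $250,000,000 = $14,657,500.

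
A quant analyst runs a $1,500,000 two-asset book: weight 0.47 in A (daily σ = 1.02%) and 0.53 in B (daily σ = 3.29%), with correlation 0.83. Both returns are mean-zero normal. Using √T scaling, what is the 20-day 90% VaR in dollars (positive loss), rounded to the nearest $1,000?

σ_p = √(0.47²·1.02² + 0.53²·3.29² + 2·0.83·0.47·0.53·1.02·3.29) = 2.158%.
σ_{20d} = 2.158% × √20 = 9.651%.
z(90%) = 1.282.
VaR = 1.282 × 9.651% = 12.373%; on $1,500,000 that is $185,595.

$186,000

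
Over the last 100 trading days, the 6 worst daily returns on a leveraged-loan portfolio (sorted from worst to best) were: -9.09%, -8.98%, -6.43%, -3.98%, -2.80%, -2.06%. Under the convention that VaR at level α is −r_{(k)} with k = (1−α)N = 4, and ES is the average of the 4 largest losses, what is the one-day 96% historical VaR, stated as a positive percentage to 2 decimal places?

3.98%

k = 4; the 4th lowest return is -3.98%, so VaR = 3.98%.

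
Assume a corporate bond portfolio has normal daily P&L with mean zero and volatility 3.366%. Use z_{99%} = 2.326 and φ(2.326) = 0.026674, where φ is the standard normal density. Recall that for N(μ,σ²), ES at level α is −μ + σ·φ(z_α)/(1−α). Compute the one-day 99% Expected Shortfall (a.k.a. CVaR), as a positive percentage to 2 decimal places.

Tail multiplier: φ(z)/(1−α) = 0.026674 / 0.01 = 2.667.
ES = 3.366% × 2.667 = 8.977%.

8.98%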